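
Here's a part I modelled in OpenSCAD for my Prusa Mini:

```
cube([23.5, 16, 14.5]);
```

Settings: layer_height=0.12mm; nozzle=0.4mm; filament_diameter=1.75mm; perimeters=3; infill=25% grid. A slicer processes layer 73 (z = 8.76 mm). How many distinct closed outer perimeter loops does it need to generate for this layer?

At z = 8.76 mm: the cube (footprint 23.5×16) is included at this height. The result has 1 disconnected region.

1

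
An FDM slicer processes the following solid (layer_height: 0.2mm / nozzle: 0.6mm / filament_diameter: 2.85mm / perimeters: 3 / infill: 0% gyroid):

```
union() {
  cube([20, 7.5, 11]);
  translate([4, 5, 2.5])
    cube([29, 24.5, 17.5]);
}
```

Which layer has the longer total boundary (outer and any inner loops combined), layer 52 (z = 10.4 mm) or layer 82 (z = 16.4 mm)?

layer 52 (z = 10.4 mm)

Layer 52 (z = 10.4): the cube (footprint 20×7.5) is included at this height (perimeter 55.00 mm); the cube at (4, 5) is present — its section is the full 29×24.5 rectangle (perimeter 107.00 mm); Merging all regions: the regions partially overlap (shared area 40.00 mm²), so the edge portions inside another operand are dropped and the merged outline is re-measured after clipping — boundary = 125.00 mm. So its perimeter = 125.00 mm. Layer 82 (z = 16.4): the cube is not intersected at this z (z outside [0, 11]); the cube at (4, 5) is present — its section is the full 29×24.5 rectangle (perimeter 107.00 mm); Combining (union): only the 29×24.5 cube at (4, 5) is present, so the union is just that shape — boundary = 107.00 mm. So its perimeter = 107.00 mm. Layer 52 is larger (125.00 vs 107.00 mm).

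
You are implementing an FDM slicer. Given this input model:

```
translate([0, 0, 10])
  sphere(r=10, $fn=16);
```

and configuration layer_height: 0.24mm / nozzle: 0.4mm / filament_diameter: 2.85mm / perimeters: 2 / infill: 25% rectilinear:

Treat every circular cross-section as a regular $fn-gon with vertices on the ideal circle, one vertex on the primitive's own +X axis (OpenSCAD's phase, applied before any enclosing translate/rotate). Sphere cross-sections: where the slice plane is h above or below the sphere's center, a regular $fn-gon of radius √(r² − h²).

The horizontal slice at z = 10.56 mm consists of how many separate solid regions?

At z = 10.56 mm: the r=10 sphere contributes a regular 16-gon of circumradius √(10²−0.56²) = 9.984. The result has 1 disconnected region.

1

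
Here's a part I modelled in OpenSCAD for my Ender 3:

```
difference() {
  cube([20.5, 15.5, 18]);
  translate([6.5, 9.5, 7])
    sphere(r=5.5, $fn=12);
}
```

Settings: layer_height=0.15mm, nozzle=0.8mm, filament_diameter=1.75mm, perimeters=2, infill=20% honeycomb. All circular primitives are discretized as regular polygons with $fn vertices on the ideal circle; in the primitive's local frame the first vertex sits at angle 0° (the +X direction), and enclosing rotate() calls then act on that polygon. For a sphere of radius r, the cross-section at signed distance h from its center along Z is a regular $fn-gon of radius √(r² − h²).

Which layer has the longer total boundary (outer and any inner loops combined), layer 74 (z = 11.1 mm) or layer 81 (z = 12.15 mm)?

Layer 74 (z = 11.1): the 20.5×15.5 cube contributes its full rectangle (perimeter 72.00 mm); the r=5.5 sphere at (6.5, 9.5) contributes a regular 12-gon of circumradius √(5.5²−4.1²) = 3.666 (perimeter = 2·12·3.666·sin(180°/12) = 22.77 mm); Subtracting the remaining from the first: starting from the 20.5×15.5 cube, the r=5.5 sphere at (6.5, 9.5) lies wholly inside it (removes its full 40.32 mm² and its 22.77 mm outline becomes a hole wall) — boundary (outer + 1 inner loop) = 94.77 mm. So its perimeter = 94.77 mm. Layer 81 (z = 12.15): the 20.5×15.5 cube contributes its full rectangle (perimeter 72.00 mm); the r=5.5 sphere at (6.5, 9.5) slices to a regular 12-gon of circumradius 1.931 (√(r²−h²) with h=5.15 from center) (perimeter = 2·12·1.931·sin(180°/12) = 11.99 mm); Subtracting the remaining from the first: starting from the 20.5×15.5 cube, the r=5.5 sphere at (6.5, 9.5) lies wholly inside it (removes its full 11.18 mm² and its 11.99 mm outline becomes a hole wall) — boundary (outer + 1 inner loop) = 83.99 mm. So its perimeter = 83.99 mm. Layer 74 is larger (94.77 vs 83.99 mm).

layer 74 (z = 11.1 mm)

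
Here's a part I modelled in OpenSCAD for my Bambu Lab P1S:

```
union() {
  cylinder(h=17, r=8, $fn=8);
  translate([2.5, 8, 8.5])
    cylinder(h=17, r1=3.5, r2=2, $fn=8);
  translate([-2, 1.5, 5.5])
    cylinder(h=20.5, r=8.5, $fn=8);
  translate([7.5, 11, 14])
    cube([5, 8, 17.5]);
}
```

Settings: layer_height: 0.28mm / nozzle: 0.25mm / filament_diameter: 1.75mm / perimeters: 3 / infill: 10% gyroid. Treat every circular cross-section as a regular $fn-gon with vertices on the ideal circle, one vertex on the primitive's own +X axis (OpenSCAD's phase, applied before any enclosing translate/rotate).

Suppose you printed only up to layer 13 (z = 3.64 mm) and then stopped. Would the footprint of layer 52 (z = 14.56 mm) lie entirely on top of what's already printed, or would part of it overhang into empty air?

part overhangs

Compare the two slices. At z = 3.64: the r=8 cylinder gives a regular 8-gon of circumradius 8 (constant along its height) (area = (8/2)·8.000²·sin(360°/8) = 181.02 mm²); the cone at (2.5, 8) is not intersected at this z (z outside [8.5, 25.5]); the cylinder at (-2, 1.5) does not reach this height (z outside [5.5, 26]); the cube at (7.5, 11) does not reach this height (z outside [14, 31.5]); Merging all regions: only the r=8 cylinder is present, so the union is just that shape — area = 181.02 mm². At z = 14.56: the r=8 cylinder gives a regular 8-gon of circumradius 8 (constant along its height) (area = (8/2)·8.000²·sin(360°/8) = 181.02 mm²); the cone at (2.5, 8) (r1=3.5→r2=2) has section circumradius 2.965 here — a regular 8-gon (area = (8/2)·2.965²·sin(360°/8) = 24.87 mm²); the r=8.5 cylinder at (-2, 1.5) gives a regular 8-gon of circumradius 8.5 (constant along its height) (area = (8/2)·8.500²·sin(360°/8) = 204.35 mm²); the cube at (7.5, 11) (footprint 5×8) is included at this height (area 40.00 mm²); Combining (union): the regions partially overlap — summed areas 450.24 mm² minus the doubly-counted overlap 165.12 mm² gives 285.12 mm² — area = 285.12 mm². Checking containment: at z = 14.56 the cross-section extends beyond the z = 3.64 cross-section by about 104.10 mm².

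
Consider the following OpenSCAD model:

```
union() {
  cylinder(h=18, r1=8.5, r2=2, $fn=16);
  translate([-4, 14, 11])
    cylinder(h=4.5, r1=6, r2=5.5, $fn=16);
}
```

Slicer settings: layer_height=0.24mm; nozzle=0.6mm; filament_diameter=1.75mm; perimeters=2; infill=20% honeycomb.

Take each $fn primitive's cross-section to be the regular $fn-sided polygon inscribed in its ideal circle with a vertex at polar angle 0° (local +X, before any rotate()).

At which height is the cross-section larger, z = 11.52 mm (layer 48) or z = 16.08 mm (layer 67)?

Layer 48 (z = 11.52): the cone contributes a regular 16-gon of circumradius 4.340 (interpolated between r1=8.5 and r2=2 at t=0.640) (area = (16/2)·4.340²·sin(360°/16) = 57.66 mm²); the cone at (-4, 14) (r1=6→r2=5.5) has section circumradius 5.942 here — a regular 16-gon (area = (16/2)·5.942²·sin(360°/16) = 108.10 mm²); Merging all regions: the 2 present regions are separate (no shared area or edge), so areas and boundary lengths simply add and each stays a separate island — area = 165.77 mm². So its area = 165.77 mm². Layer 67 (z = 16.08): the cone: at t=0.893 of its height the radius interpolates to r₁+(r₂−r₁)t = 2.693, giving a regular 16-gon of that circumradius (area = (16/2)·2.693²·sin(360°/16) = 22.21 mm²); the cone at (-4, 14) is not intersected at this z (z outside [11, 15.5]); Combining (union): only the cone is present, so the union is just that shape — area = 22.21 mm². So its area = 22.21 mm². Layer 48 is larger (165.77 vs 22.21 mm²).

layer 48 (z = 11.52 mm)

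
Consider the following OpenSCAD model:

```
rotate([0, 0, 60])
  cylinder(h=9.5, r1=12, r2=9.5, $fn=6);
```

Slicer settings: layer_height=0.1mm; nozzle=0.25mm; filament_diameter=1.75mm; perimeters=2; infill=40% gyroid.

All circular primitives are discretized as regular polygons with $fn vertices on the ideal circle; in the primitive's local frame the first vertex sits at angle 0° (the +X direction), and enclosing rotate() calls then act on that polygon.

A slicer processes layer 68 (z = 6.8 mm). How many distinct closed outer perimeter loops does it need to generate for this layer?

1

At z = 6.8 mm: the cone contributes a regular 6-gon of circumradius 10.211 (interpolated between r1=12 and r2=9.5 at t=0.716); (whole slice rotated 60° about Z — lengths, areas and connectivity unchanged). The result has 1 disconnected region.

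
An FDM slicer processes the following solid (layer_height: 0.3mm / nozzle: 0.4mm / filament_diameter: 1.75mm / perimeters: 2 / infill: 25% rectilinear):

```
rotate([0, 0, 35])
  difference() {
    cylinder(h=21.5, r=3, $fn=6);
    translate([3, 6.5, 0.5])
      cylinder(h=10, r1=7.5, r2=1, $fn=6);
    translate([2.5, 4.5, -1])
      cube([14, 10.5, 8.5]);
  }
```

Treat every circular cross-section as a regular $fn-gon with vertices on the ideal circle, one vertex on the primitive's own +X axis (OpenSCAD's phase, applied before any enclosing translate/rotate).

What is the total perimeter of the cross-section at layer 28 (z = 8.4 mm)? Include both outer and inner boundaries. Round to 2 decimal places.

18.00 mm

At z = 8.4 mm: the r=3 cylinder gives a regular 6-gon of circumradius 3 (constant along its height) (perimeter = 2·6·3.000·sin(180°/6) = 18.00 mm); the cone at (3, 6.5) (r1=7.5→r2=1) has section circumradius 2.365 here — a regular 6-gon (perimeter = 2·6·2.365·sin(180°/6) = 14.19 mm); the cube at (2.5, 4.5) is not intersected at this z (z outside [-1, 7.5]); Subtracting the remaining from the first: starting from the r=3 cylinder, the cone at (3, 6.5) misses the remaining region (no effect) — boundary = 18.00 mm; (rotated 35° about Z; rotation is an isometry so areas/perimeters/island counts are preserved). Overall, the cross-section is a single solid region. Total boundary length (outer) = 18.00 mm.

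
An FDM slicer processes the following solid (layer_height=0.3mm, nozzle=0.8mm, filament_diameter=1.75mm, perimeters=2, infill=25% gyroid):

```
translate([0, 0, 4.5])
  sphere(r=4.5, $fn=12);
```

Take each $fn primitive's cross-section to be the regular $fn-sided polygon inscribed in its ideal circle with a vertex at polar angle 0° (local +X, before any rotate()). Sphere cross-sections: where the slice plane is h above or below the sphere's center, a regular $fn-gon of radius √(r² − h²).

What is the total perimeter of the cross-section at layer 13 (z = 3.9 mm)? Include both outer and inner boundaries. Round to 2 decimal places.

27.70 mm

At z = 3.9 mm: the r=4.5 sphere contributes a regular 12-gon of circumradius √(4.5²−0.6²) = 4.460 (perimeter = 2·12·4.460·sin(180°/12) = 27.70 mm). Overall, the cross-section is a single solid region. Total boundary length (outer) = 27.70 mm.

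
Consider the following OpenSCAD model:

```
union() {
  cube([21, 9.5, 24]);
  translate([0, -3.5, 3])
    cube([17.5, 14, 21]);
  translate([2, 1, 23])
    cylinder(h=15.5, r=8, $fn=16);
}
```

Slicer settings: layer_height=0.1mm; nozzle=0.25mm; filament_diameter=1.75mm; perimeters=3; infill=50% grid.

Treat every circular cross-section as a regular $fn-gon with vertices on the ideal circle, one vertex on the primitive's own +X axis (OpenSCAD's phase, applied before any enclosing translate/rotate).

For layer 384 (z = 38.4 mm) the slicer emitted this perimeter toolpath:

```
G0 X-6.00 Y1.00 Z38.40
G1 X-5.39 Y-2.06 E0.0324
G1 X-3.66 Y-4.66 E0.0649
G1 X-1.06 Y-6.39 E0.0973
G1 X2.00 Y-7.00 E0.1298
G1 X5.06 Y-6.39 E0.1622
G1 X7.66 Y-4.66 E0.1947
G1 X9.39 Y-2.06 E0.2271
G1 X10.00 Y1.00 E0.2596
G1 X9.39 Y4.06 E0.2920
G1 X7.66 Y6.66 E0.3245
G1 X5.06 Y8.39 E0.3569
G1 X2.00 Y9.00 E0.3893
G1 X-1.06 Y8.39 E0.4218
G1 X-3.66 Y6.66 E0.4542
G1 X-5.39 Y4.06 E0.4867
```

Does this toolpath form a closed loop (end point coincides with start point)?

no

Start point (G0): (-6.00, 1.00). End point (last G1): the path does not return to the start — open.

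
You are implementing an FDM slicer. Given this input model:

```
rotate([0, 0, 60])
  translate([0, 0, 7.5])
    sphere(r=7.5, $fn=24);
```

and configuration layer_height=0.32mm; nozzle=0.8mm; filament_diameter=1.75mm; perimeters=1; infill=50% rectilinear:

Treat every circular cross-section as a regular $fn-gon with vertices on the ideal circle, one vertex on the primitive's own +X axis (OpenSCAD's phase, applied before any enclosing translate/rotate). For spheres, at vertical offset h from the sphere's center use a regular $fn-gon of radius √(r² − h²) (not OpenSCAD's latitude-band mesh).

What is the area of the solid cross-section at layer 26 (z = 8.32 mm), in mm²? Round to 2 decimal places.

172.61 mm²

At z = 8.32 mm: the r=7.5 sphere slices to a regular 24-gon of circumradius 7.455 (√(r²−h²) with h=0.82 from center) (area = (24/2)·7.455²·sin(360°/24) = 172.61 mm²); (whole slice rotated 60° about Z — lengths, areas and connectivity unchanged). Overall, the cross-section is a single solid region. Net area = 172.61 mm².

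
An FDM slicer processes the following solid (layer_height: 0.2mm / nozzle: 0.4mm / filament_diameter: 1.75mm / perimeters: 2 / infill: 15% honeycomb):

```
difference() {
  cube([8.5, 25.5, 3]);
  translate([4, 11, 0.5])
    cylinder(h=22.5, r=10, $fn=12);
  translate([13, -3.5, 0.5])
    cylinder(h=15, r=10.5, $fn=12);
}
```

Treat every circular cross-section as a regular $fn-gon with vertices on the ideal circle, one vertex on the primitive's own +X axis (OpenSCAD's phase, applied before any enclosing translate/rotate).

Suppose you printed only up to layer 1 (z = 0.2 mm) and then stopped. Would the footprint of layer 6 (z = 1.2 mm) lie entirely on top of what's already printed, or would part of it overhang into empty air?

entirely on top

Compare the two slices. At z = 0.2: the cube (footprint 8.5×25.5) is included at this height (area 216.75 mm²); the cylinder at (4, 11) is absent (z outside [0.5, 23]); the cylinder at (13, -3.5) is absent (z outside [0.5, 15.5]); After the difference (first − rest): none of the subtracted shapes is present at this height, so the 8.5×25.5 cube is unchanged — area = 216.75 mm². At z = 1.2: the 8.5×25.5 cube contributes its full rectangle (area 216.75 mm²); the r=10 cylinder at (4, 11) gives a regular 12-gon of circumradius 10 (constant along its height) (area = (12/2)·10.000²·sin(360°/12) = 300.00 mm²); the cylinder at (13, -3.5): section is a regular 12-gon, circumradius r=10.5 (area = (12/2)·10.500²·sin(360°/12) = 330.75 mm²); After the difference (first − rest): starting from the 8.5×25.5 cube (216.75 mm²), the r=10 cylinder at (4, 11) partially overlaps it — only the 160.29 mm² overlap (of its 300.00 mm²) is removed, clipping the outline; the r=10.5 cylinder at (13, -3.5) partially overlaps it — only the 7.65 mm² overlap (of its 330.75 mm²) is removed, clipping the outline — area = 48.81 mm². Checking containment: the cross-section at z = 1.2 is a subset of the cross-section at z = 0.2.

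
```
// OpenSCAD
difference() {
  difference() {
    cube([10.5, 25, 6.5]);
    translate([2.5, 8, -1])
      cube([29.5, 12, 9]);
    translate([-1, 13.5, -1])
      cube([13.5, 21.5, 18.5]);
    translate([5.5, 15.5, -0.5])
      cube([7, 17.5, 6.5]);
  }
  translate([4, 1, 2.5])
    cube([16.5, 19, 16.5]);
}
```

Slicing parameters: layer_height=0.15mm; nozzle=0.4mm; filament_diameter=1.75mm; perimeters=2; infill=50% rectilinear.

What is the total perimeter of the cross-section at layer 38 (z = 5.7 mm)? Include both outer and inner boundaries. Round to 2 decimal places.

48.00 mm

At z = 5.7 mm: the 10.5×25 cube contributes its full rectangle (perimeter 71.00 mm); the cube at (2.5, 8) is present — its section is the full 29.5×12 rectangle (perimeter 83.00 mm); the 13.5×21.5 cube at (-1, 13.5) contributes its full rectangle (perimeter 70.00 mm); the cube at (5.5, 15.5) (footprint 7×17.5) is included at this height (perimeter 49.00 mm); Taking the first minus the rest: starting from the 10.5×25 cube, the 29.5×12 cube at (2.5, 8) partially overlaps it — only the 96.00 mm² overlap (of its 354.00 mm²) is removed, clipping the outline; the 13.5×21.5 cube at (-1, 13.5) partially overlaps it — only the 68.75 mm² overlap (of its 290.25 mm²) is removed, clipping the outline; the 7×17.5 cube at (5.5, 15.5) misses the remaining region (no effect) — boundary = 48.00 mm; the 16.5×19 cube at (4, 1) contributes its full rectangle (perimeter 71.00 mm); Subtracting the remaining from the first: starting from that combined region, the 16.5×19 cube at (4, 1) partially overlaps it — only the 45.50 mm² overlap (of its 313.50 mm²) is removed, clipping the outline — boundary = 48.00 mm. Overall, the cross-section is a single solid region. Total boundary length (outer) = 48.00 mm.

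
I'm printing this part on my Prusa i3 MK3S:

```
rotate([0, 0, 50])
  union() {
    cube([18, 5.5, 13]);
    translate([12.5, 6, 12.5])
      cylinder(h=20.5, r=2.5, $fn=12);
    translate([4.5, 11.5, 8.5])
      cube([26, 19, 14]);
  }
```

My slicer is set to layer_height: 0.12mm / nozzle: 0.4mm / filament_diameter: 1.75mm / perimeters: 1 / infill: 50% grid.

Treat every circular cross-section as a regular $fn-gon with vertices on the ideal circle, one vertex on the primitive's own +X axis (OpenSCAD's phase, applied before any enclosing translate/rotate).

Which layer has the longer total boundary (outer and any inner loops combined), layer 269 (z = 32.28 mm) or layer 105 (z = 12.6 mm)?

layer 105 (z = 12.6 mm)

Layer 269 (z = 32.28): the cube does not reach this height (z outside [0, 13]); the cylinder at (12.5, 6): section is a regular 12-gon, circumradius r=2.5 (perimeter = 2·12·2.500·sin(180°/12) = 15.53 mm); the cube at (4.5, 11.5) does not reach this height (z outside [8.5, 22.5]); Combining (union): only the r=2.5 cylinder at (12.5, 6) is present, so the union is just that shape — boundary = 15.53 mm; (rotated 50° about Z; rotation is an isometry so areas/perimeters/island counts are preserved). So its perimeter = 15.53 mm. Layer 105 (z = 12.6): the cube is present — its section is the full 18×5.5 rectangle (perimeter 47.00 mm); the cylinder at (12.5, 6): section is a regular 12-gon, circumradius r=2.5 (perimeter = 2·12·2.500·sin(180°/12) = 15.53 mm); the cube at (4.5, 11.5) is present — its section is the full 26×19 rectangle (perimeter 90.00 mm); Taking the union: the regions partially overlap (shared area 6.94 mm²), so the edge portions inside another operand are dropped and the merged outline is re-measured after clipping — boundary = 141.07 mm; (whole slice rotated 50° about Z — lengths, areas and connectivity unchanged). So its perimeter = 141.07 mm. Layer 105 is larger (141.07 vs 15.53 mm).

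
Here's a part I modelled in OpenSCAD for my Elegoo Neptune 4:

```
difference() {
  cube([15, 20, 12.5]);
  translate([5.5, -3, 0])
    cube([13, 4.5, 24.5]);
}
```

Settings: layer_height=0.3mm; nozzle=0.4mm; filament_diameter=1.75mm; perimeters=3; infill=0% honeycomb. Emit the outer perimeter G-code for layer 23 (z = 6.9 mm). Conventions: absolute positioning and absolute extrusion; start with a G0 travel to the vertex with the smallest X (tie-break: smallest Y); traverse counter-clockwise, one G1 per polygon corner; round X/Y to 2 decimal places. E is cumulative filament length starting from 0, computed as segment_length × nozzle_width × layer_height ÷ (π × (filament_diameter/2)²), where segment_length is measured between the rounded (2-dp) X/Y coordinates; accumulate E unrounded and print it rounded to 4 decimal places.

At z = 6.9 mm: the cube (footprint 15×20) is included at this height; the 13×4.5 cube at (5.5, -3) contributes its full rectangle; Subtracting the remaining from the first: starting from the 15×20 cube, the 13×4.5 cube at (5.5, -3) partially overlaps it — only the 14.25 mm² overlap (of its 58.50 mm²) is removed, clipping the outline — 1 connected region. The outline is a single polygon with 6 vertices. Extrusion per mm of travel: 0.4 × 0.3 / (π × 0.875²) = 0.049890. Accumulating E over each segment gives final E = 3.4923.

G0 X0.00 Y0.00 Z6.90
G1 X5.50 Y0.00 E0.2744
G1 X5.50 Y1.50 E0.3492
G1 X15.00 Y1.50 E0.8232
G1 X15.00 Y20.00 E1.7462
G1 X0.00 Y20.00 E2.4945
G1 X0.00 Y0.00 E3.4923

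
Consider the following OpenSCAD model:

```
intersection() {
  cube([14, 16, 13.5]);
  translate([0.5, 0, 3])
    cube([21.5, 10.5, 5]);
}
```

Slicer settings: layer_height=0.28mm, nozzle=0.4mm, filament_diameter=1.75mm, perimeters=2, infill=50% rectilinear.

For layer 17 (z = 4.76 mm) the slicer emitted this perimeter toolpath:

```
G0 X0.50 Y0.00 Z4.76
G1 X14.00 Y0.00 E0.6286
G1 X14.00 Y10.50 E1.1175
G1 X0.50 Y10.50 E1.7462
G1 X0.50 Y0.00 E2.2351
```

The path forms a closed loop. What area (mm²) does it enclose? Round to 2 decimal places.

Apply the shoelace formula to the sequence of (X, Y) vertices; enclosed area = 141.75 mm².

141.75 mm²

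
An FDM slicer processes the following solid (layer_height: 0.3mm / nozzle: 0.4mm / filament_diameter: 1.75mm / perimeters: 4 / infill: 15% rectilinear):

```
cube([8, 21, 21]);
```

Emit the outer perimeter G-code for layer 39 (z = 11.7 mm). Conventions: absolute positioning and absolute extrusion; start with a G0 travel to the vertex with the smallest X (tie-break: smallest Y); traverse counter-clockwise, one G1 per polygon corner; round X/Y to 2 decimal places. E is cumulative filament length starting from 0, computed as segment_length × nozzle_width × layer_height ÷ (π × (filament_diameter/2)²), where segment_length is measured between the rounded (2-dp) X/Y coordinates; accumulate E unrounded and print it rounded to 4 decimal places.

G0 X0.00 Y0.00 Z11.70
G1 X8.00 Y0.00 E0.3991
G1 X8.00 Y21.00 E1.4468
G1 X0.00 Y21.00 E1.8459
G1 X0.00 Y0.00 E2.8936

At z = 11.7 mm: the 8×21 cube contributes its full rectangle. The outline is a single polygon with 4 vertices. Extrusion per mm of travel: 0.4 × 0.3 / (π × 0.875²) = 0.049890. Accumulating E over each segment gives final E = 2.8936.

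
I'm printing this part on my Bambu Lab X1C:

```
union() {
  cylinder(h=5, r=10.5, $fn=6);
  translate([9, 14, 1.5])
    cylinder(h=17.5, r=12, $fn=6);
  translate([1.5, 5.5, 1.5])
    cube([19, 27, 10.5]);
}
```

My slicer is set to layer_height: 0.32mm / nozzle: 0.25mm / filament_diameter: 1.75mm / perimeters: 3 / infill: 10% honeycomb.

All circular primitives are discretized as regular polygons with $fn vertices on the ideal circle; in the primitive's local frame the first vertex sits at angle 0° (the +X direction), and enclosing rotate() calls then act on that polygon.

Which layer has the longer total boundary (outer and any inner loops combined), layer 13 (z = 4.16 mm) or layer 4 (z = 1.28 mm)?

Layer 13 (z = 4.16): the cylinder: section is a regular 6-gon, circumradius r=10.5 (perimeter = 2·6·10.500·sin(180°/6) = 63.00 mm); the r=12 cylinder at (9, 14) gives a regular 6-gon of circumradius 12 (constant along its height) (perimeter = 2·6·12.000·sin(180°/6) = 72.00 mm); the 19×27 cube at (1.5, 5.5) contributes its full rectangle (perimeter 92.00 mm); Merging all regions: the regions partially overlap (shared area 343.70 mm²), so the edge portions inside another operand are dropped and the merged outline is re-measured after clipping — boundary = 136.06 mm. So its perimeter = 136.06 mm. Layer 4 (z = 1.28): the r=10.5 cylinder gives a regular 6-gon of circumradius 10.5 (constant along its height) (perimeter = 2·6·10.500·sin(180°/6) = 63.00 mm); the cylinder at (9, 14) is absent (z outside [1.5, 19]); the cube at (1.5, 5.5) is not intersected at this z (z outside [1.5, 12]); Combining (union): only the r=10.5 cylinder is present, so the union is just that shape — boundary = 63.00 mm. So its perimeter = 63.00 mm. Layer 13 is larger (136.06 vs 63.00 mm).

layer 13 (z = 4.16 mm)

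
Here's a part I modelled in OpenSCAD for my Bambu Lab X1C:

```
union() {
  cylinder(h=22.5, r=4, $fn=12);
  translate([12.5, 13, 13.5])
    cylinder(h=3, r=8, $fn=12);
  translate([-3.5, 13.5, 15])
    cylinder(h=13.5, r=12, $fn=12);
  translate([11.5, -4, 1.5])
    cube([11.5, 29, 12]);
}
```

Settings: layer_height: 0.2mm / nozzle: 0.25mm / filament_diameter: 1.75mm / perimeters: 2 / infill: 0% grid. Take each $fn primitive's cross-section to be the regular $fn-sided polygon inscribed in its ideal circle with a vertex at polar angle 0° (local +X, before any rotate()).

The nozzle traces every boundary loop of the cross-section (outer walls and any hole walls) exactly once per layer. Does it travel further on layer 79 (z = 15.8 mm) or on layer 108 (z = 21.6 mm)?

Layer 79 (z = 15.8): the r=4 cylinder contributes a regular 12-gon of circumradius 4 (perimeter = 2·12·4.000·sin(180°/12) = 24.85 mm); the r=8 cylinder at (12.5, 13) gives a regular 12-gon of circumradius 8 (constant along its height) (perimeter = 2·12·8.000·sin(180°/12) = 49.69 mm); the r=12 cylinder at (-3.5, 13.5) gives a regular 12-gon of circumradius 12 (constant along its height) (perimeter = 2·12·12.000·sin(180°/12) = 74.54 mm); the cube at (11.5, -4) does not reach this height (z outside [1.5, 13.5]); Merging all regions: the regions partially overlap (shared area 32.90 mm²), so the edge portions inside another operand are dropped and the merged outline is re-measured after clipping — boundary = 111.90 mm. So its perimeter = 111.90 mm. Layer 108 (z = 21.6): the r=4 cylinder contributes a regular 12-gon of circumradius 4 (perimeter = 2·12·4.000·sin(180°/12) = 24.85 mm); the cylinder at (12.5, 13) does not reach this height (z outside [13.5, 16.5]); the cylinder at (-3.5, 13.5): section is a regular 12-gon, circumradius r=12 (perimeter = 2·12·12.000·sin(180°/12) = 74.54 mm); the cube at (11.5, -4) does not reach this height (z outside [1.5, 13.5]); Combining (union): the regions partially overlap (shared area 6.81 mm²), so the edge portions inside another operand are dropped and the merged outline is re-measured after clipping — boundary = 85.95 mm. So its perimeter = 85.95 mm. Layer 79 is larger (111.90 vs 85.95 mm).

layer 79 (z = 15.8 mm)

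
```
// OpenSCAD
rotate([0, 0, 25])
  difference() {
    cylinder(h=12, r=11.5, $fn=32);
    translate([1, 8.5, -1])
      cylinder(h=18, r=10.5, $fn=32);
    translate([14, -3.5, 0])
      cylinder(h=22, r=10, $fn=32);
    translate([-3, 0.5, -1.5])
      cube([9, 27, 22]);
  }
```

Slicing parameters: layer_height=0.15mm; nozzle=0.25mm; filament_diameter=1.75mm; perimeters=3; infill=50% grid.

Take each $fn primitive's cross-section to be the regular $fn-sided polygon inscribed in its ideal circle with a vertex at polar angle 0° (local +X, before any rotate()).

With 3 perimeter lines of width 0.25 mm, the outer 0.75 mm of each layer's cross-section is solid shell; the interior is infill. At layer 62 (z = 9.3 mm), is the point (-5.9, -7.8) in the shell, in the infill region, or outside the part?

infill

At z = 9.3 mm: the r=11.5 cylinder gives a regular 32-gon of circumradius 11.5 (constant along its height); the r=10.5 cylinder at (1, 8.5) contributes a regular 32-gon of circumradius 10.5; the r=10 cylinder at (14, -3.5) gives a regular 32-gon of circumradius 10 (constant along its height); the 9×27 cube at (-3, 0.5) contributes its full rectangle; Taking the first minus the rest: starting from the r=11.5 cylinder, the r=10.5 cylinder at (1, 8.5) partially overlaps it — only the 194.29 mm² overlap (of its 344.14 mm²) is removed, clipping the outline; the r=10 cylinder at (14, -3.5) partially overlaps it — only the 58.45 mm² overlap (of its 312.14 mm²) is removed, clipping the outline; the 9×27 cube at (-3, 0.5) misses the remaining region (no effect) — 1 connected region; (rotated 25° about Z; rotation is an isometry so areas/perimeters/island counts are preserved). Overall, the cross-section is a single solid region. Undo the 25° rotation: the query point maps to (-8.644, -4.576) in the un-rotated model frame. The nearest boundary edge runs (-9.56, -6.39)→(-10.62, -4.40); distance from the point to it = 1.66 mm. The point is inside the cross-section and 1.66 mm from the nearest boundary — more than the 0.75 mm shell width (3 × 0.25), so it's in the infill interior.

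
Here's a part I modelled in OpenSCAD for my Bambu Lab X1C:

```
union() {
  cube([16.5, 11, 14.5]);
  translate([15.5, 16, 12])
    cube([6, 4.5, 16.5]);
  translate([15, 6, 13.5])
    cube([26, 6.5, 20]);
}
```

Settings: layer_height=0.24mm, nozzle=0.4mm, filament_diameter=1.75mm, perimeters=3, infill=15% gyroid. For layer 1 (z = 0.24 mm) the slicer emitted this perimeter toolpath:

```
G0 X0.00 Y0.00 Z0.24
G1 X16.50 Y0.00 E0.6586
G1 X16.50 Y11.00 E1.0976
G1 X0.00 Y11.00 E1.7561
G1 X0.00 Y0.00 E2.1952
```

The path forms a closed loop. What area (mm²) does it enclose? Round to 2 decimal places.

Apply the shoelace formula to the sequence of (X, Y) vertices; enclosed area = 181.50 mm².

181.50 mm²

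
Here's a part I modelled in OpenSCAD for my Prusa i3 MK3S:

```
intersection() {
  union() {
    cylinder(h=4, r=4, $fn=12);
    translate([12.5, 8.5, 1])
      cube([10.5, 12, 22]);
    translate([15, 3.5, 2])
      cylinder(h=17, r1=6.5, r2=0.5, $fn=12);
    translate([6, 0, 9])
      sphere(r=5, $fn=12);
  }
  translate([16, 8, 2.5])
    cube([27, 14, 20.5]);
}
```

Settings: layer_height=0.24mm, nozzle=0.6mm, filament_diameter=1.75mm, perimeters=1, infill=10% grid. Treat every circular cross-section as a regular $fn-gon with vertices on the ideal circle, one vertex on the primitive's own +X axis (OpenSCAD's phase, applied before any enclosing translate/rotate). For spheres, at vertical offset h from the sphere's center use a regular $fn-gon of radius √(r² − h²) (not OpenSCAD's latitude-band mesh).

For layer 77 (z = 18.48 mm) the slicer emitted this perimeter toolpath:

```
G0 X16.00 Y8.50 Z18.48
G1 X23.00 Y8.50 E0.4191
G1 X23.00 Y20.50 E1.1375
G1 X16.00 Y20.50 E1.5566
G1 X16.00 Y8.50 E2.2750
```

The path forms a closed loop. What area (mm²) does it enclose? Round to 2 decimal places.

84.00 mm²

Apply the shoelace formula to the sequence of (X, Y) vertices; enclosed area = 84.00 mm².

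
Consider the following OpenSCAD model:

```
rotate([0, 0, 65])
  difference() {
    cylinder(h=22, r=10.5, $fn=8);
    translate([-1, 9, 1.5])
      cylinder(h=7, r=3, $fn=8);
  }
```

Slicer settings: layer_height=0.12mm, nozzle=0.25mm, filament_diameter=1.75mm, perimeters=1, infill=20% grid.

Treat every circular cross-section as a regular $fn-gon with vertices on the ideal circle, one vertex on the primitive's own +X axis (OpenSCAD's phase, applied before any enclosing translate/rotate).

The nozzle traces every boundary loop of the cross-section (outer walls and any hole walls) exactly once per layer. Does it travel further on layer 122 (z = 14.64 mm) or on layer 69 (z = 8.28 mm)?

layer 69 (z = 8.28 mm)

Layer 122 (z = 14.64): the r=10.5 cylinder contributes a regular 8-gon of circumradius 10.5 (perimeter = 2·8·10.500·sin(180°/8) = 64.29 mm); the cylinder at (-1, 9) is not intersected at this z (z outside [1.5, 8.5]); After the difference (first − rest): none of the subtracted shapes is present at this height, so the r=10.5 cylinder is unchanged — boundary = 64.29 mm; (whole slice rotated 65° about Z — lengths, areas and connectivity unchanged). So its perimeter = 64.29 mm. Layer 69 (z = 8.28): the r=10.5 cylinder gives a regular 8-gon of circumradius 10.5 (constant along its height) (perimeter = 2·8·10.500·sin(180°/8) = 64.29 mm); the r=3 cylinder at (-1, 9) contributes a regular 8-gon of circumradius 3 (perimeter = 2·8·3.000·sin(180°/8) = 18.37 mm); After the difference (first − rest): starting from the r=10.5 cylinder, the r=3 cylinder at (-1, 9) partially overlaps it — only the 17.48 mm² overlap (of its 25.46 mm²) is removed, clipping the outline — boundary = 68.14 mm; (rotated 65° about Z; rotation is an isometry so areas/perimeters/island counts are preserved). So its perimeter = 68.14 mm. Layer 69 is larger (68.14 vs 64.29 mm).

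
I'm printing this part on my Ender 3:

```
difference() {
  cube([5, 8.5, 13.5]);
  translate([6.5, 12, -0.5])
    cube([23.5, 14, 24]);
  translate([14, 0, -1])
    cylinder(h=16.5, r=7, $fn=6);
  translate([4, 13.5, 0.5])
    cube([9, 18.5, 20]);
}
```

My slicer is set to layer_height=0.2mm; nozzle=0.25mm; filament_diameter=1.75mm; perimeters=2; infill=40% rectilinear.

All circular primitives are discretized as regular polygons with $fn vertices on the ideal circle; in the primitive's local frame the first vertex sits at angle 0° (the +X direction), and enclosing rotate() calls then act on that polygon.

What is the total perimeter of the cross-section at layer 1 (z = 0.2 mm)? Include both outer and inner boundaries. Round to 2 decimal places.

At z = 0.2 mm: the 5×8.5 cube contributes its full rectangle (perimeter 27.00 mm); the cube at (6.5, 12) is present — its section is the full 23.5×14 rectangle (perimeter 75.00 mm); the cylinder at (14, 0): section is a regular 6-gon, circumradius r=7 (perimeter = 2·6·7.000·sin(180°/6) = 42.00 mm); the cube at (4, 13.5) is not intersected at this z (z outside [0.5, 20.5]); After the difference (first − rest): starting from the 5×8.5 cube, the 23.5×14 cube at (6.5, 12) misses the remaining region (no effect); the r=7 cylinder at (14, 0) misses the remaining region (no effect) — boundary = 27.00 mm. Overall, the cross-section is a single solid region. Total boundary length (outer) = 27.00 mm.

27.00 mm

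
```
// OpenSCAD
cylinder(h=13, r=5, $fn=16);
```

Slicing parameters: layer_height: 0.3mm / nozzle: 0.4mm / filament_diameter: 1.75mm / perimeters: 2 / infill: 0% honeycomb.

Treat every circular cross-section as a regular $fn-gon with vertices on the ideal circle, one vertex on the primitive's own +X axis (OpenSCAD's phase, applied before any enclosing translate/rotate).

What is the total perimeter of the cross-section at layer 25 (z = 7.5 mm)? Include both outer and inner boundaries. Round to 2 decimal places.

31.21 mm

At z = 7.5 mm: the cylinder: section is a regular 16-gon, circumradius r=5 (perimeter = 2·16·5.000·sin(180°/16) = 31.21 mm). Overall, the cross-section is a single solid region. Total boundary length (outer) = 31.21 mm.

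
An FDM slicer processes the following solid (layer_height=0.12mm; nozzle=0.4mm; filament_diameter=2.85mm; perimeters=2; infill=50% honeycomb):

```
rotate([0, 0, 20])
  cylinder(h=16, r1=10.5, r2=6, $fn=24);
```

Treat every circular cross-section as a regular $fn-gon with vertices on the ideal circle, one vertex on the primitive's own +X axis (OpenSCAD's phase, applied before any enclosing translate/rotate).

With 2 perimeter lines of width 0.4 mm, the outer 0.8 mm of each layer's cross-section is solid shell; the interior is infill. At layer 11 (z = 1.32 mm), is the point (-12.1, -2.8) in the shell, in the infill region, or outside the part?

At z = 1.32 mm: the cone (r1=10.5→r2=6) has section circumradius 10.129 here — a regular 24-gon; (whole slice rotated 20° about Z — lengths, areas and connectivity unchanged). Overall, the cross-section is a single solid region. Undo the 20° rotation: the query point maps to (-12.328, 1.507) in the un-rotated model frame. The nearest boundary edge runs (-9.78, 2.62)→(-10.13, 0.00); distance from the point to it = 2.38 mm. The point is not inside any of the regions above, so it lies outside the cross-section (2.38 mm from the nearest boundary).

outside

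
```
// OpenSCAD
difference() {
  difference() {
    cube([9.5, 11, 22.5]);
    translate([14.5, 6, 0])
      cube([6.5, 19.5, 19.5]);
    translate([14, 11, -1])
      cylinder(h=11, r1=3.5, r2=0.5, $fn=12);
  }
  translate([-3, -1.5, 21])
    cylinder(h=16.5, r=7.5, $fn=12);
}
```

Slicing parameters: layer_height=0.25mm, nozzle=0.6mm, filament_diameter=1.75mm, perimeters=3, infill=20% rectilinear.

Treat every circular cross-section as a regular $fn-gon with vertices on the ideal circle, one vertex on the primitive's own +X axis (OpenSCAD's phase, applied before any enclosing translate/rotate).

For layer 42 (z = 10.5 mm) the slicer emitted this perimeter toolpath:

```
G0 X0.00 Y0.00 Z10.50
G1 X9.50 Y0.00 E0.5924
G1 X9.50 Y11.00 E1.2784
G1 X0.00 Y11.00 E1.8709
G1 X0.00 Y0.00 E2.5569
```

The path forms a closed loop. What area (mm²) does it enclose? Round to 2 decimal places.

Apply the shoelace formula to the sequence of (X, Y) vertices; enclosed area = 104.50 mm².

104.50 mm²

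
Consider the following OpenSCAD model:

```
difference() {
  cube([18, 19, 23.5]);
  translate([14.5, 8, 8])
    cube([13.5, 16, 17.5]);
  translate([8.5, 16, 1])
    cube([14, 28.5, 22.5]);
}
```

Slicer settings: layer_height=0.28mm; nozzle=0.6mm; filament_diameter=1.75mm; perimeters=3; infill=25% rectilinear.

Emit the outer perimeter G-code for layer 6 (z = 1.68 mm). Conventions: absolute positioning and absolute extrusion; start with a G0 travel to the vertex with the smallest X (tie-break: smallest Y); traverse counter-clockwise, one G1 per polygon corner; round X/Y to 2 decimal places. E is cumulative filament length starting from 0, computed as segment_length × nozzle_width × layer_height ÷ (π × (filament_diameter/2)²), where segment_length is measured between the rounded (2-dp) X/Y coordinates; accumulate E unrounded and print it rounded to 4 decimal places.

At z = 1.68 mm: the cube (footprint 18×19) is included at this height; the cube at (14.5, 8) is absent (z outside [8, 25.5]); the 14×28.5 cube at (8.5, 16) contributes its full rectangle; Taking the first minus the rest: starting from the 18×19 cube, the 14×28.5 cube at (8.5, 16) partially overlaps it — only the 28.50 mm² overlap (of its 399.00 mm²) is removed, clipping the outline — 1 connected region. The outline is a single polygon with 6 vertices. Extrusion per mm of travel: 0.6 × 0.28 / (π × 0.875²) = 0.069846. Accumulating E over each segment gives final E = 5.1686.

G0 X0.00 Y0.00 Z1.68
G1 X18.00 Y0.00 E1.2572
G1 X18.00 Y16.00 E2.3748
G1 X8.50 Y16.00 E3.0383
G1 X8.50 Y19.00 E3.2479
G1 X0.00 Y19.00 E3.8415
G1 X0.00 Y0.00 E5.1686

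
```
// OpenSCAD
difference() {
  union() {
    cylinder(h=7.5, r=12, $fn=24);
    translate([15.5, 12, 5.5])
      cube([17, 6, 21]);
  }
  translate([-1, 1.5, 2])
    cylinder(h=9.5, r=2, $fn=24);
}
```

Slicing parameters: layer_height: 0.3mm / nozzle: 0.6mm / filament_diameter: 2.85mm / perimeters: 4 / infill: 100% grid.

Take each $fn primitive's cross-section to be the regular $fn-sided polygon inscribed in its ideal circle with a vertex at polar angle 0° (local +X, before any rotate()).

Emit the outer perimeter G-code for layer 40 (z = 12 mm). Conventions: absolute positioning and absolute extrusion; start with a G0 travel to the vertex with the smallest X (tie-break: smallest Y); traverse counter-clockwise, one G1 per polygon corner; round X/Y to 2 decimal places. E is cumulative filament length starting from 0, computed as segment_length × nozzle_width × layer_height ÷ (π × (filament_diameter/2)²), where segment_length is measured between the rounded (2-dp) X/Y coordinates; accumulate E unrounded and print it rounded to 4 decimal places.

G0 X15.50 Y12.00 Z12.00
G1 X32.50 Y12.00 E0.4797
G1 X32.50 Y18.00 E0.6490
G1 X15.50 Y18.00 E1.1286
G1 X15.50 Y12.00 E1.2979

At z = 12 mm: the cylinder does not reach this height (z outside [0, 7.5]); the cube at (15.5, 12) (footprint 17×6) is included at this height; Combining (union): only the 17×6 cube at (15.5, 12) is present, so the union is just that shape — 1 connected region; the cylinder at (-1, 1.5) is not intersected at this z (z outside [2, 11.5]); Subtracting the remaining from the first: none of the subtracted shapes is present at this height, so that combined region is unchanged — 1 connected region. The outline is a single polygon with 4 vertices. Extrusion per mm of travel: 0.6 × 0.3 / (π × 1.425²) = 0.028216. Accumulating E over each segment gives final E = 1.2979.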